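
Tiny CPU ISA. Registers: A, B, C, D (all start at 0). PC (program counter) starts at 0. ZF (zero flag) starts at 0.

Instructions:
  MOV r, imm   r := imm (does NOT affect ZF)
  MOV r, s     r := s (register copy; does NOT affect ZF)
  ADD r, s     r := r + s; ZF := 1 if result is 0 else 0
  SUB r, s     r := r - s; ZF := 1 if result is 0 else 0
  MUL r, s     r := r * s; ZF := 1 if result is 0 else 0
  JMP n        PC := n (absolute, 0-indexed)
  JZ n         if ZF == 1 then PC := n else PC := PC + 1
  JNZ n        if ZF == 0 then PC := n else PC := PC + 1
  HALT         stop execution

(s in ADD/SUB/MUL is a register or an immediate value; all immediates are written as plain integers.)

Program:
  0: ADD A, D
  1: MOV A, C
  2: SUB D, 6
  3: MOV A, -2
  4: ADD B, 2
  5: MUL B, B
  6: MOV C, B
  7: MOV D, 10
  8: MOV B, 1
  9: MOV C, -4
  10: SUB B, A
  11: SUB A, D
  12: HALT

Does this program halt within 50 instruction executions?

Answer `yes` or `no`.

Answer: yes

Derivation:
Step 1: PC=0 exec 'ADD A, D'. After: A=0 B=0 C=0 D=0 ZF=1 PC=1
Step 2: PC=1 exec 'MOV A, C'. After: A=0 B=0 C=0 D=0 ZF=1 PC=2
Step 3: PC=2 exec 'SUB D, 6'. After: A=0 B=0 C=0 D=-6 ZF=0 PC=3
Step 4: PC=3 exec 'MOV A, -2'. After: A=-2 B=0 C=0 D=-6 ZF=0 PC=4
Step 5: PC=4 exec 'ADD B, 2'. After: A=-2 B=2 C=0 D=-6 ZF=0 PC=5
Step 6: PC=5 exec 'MUL B, B'. After: A=-2 B=4 C=0 D=-6 ZF=0 PC=6
Step 7: PC=6 exec 'MOV C, B'. After: A=-2 B=4 C=4 D=-6 ZF=0 PC=7
Step 8: PC=7 exec 'MOV D, 10'. After: A=-2 B=4 C=4 D=10 ZF=0 PC=8
Step 9: PC=8 exec 'MOV B, 1'. After: A=-2 B=1 C=4 D=10 ZF=0 PC=9
Step 10: PC=9 exec 'MOV C, -4'. After: A=-2 B=1 C=-4 D=10 ZF=0 PC=10
Step 11: PC=10 exec 'SUB B, A'. After: A=-2 B=3 C=-4 D=10 ZF=0 PC=11
Step 12: PC=11 exec 'SUB A, D'. After: A=-12 B=3 C=-4 D=10 ZF=0 PC=12
Step 13: PC=12 exec 'HALT'. After: A=-12 B=3 C=-4 D=10 ZF=0 PC=12 HALTED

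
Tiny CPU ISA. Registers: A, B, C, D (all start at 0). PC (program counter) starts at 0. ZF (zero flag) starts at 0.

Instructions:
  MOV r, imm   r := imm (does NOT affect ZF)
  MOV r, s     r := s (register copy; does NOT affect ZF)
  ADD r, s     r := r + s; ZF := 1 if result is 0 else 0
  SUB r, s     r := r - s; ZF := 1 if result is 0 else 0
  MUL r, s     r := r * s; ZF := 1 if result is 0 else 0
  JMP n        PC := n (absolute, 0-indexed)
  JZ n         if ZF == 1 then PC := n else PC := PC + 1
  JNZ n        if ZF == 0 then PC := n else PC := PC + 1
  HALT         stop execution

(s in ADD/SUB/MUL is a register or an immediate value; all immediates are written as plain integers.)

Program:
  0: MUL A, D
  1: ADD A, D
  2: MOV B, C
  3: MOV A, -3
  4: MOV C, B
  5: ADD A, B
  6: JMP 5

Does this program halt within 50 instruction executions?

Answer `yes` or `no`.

Answer: no

Derivation:
Step 1: PC=0 exec 'MUL A, D'. After: A=0 B=0 C=0 D=0 ZF=1 PC=1
Step 2: PC=1 exec 'ADD A, D'. After: A=0 B=0 C=0 D=0 ZF=1 PC=2
Step 3: PC=2 exec 'MOV B, C'. After: A=0 B=0 C=0 D=0 ZF=1 PC=3
Step 4: PC=3 exec 'MOV A, -3'. After: A=-3 B=0 C=0 D=0 ZF=1 PC=4
Step 5: PC=4 exec 'MOV C, B'. After: A=-3 B=0 C=0 D=0 ZF=1 PC=5
Step 6: PC=5 exec 'ADD A, B'. After: A=-3 B=0 C=0 D=0 ZF=0 PC=6
Step 7: PC=6 exec 'JMP 5'. After: A=-3 B=0 C=0 D=0 ZF=0 PC=5
Step 8: PC=5 exec 'ADD A, B'. After: A=-3 B=0 C=0 D=0 ZF=0 PC=6
State after step 8 equals state after step 6: the program is in a cycle of length 2 and will never halt.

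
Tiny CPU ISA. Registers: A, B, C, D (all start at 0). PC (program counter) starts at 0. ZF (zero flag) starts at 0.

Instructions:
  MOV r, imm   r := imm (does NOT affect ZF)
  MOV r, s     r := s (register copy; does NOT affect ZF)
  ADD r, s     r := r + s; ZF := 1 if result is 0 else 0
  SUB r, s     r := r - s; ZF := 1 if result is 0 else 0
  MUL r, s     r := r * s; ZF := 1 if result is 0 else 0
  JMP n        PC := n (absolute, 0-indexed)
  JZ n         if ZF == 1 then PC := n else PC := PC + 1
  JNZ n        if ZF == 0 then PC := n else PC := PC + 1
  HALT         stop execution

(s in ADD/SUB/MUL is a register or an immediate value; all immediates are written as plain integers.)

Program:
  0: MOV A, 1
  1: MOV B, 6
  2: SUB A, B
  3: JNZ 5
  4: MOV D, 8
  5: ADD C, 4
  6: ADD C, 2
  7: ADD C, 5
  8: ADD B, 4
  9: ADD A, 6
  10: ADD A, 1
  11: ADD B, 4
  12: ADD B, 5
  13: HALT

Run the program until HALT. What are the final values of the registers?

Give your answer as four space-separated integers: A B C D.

Step 1: PC=0 exec 'MOV A, 1'. After: A=1 B=0 C=0 D=0 ZF=0 PC=1
Step 2: PC=1 exec 'MOV B, 6'. After: A=1 B=6 C=0 D=0 ZF=0 PC=2
Step 3: PC=2 exec 'SUB A, B'. After: A=-5 B=6 C=0 D=0 ZF=0 PC=3
Step 4: PC=3 exec 'JNZ 5'. After: A=-5 B=6 C=0 D=0 ZF=0 PC=5
Step 5: PC=5 exec 'ADD C, 4'. After: A=-5 B=6 C=4 D=0 ZF=0 PC=6
Step 6: PC=6 exec 'ADD C, 2'. After: A=-5 B=6 C=6 D=0 ZF=0 PC=7
Step 7: PC=7 exec 'ADD C, 5'. After: A=-5 B=6 C=11 D=0 ZF=0 PC=8
Step 8: PC=8 exec 'ADD B, 4'. After: A=-5 B=10 C=11 D=0 ZF=0 PC=9
Step 9: PC=9 exec 'ADD A, 6'. After: A=1 B=10 C=11 D=0 ZF=0 PC=10
Step 10: PC=10 exec 'ADD A, 1'. After: A=2 B=10 C=11 D=0 ZF=0 PC=11
Step 11: PC=11 exec 'ADD B, 4'. After: A=2 B=14 C=11 D=0 ZF=0 PC=12
Step 12: PC=12 exec 'ADD B, 5'. After: A=2 B=19 C=11 D=0 ZF=0 PC=13
Step 13: PC=13 exec 'HALT'. After: A=2 B=19 C=11 D=0 ZF=0 PC=13 HALTED

Answer: 2 19 11 0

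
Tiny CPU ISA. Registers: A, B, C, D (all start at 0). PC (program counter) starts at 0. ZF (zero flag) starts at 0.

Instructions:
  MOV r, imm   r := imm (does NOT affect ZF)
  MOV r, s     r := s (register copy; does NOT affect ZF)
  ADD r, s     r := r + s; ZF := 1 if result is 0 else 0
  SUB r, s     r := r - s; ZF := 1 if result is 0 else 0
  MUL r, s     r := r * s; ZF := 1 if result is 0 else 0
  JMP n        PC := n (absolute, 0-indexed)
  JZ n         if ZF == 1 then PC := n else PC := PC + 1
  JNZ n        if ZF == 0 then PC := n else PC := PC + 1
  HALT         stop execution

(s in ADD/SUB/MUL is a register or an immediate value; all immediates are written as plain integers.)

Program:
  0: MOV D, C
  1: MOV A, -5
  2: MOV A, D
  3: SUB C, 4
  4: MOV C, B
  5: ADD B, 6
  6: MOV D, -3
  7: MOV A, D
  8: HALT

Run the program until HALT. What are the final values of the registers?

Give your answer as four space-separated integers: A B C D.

Step 1: PC=0 exec 'MOV D, C'. After: A=0 B=0 C=0 D=0 ZF=0 PC=1
Step 2: PC=1 exec 'MOV A, -5'. After: A=-5 B=0 C=0 D=0 ZF=0 PC=2
Step 3: PC=2 exec 'MOV A, D'. After: A=0 B=0 C=0 D=0 ZF=0 PC=3
Step 4: PC=3 exec 'SUB C, 4'. After: A=0 B=0 C=-4 D=0 ZF=0 PC=4
Step 5: PC=4 exec 'MOV C, B'. After: A=0 B=0 C=0 D=0 ZF=0 PC=5
Step 6: PC=5 exec 'ADD B, 6'. After: A=0 B=6 C=0 D=0 ZF=0 PC=6
Step 7: PC=6 exec 'MOV D, -3'. After: A=0 B=6 C=0 D=-3 ZF=0 PC=7
Step 8: PC=7 exec 'MOV A, D'. After: A=-3 B=6 C=0 D=-3 ZF=0 PC=8
Step 9: PC=8 exec 'HALT'. After: A=-3 B=6 C=0 D=-3 ZF=0 PC=8 HALTED

Answer: -3 6 0 -3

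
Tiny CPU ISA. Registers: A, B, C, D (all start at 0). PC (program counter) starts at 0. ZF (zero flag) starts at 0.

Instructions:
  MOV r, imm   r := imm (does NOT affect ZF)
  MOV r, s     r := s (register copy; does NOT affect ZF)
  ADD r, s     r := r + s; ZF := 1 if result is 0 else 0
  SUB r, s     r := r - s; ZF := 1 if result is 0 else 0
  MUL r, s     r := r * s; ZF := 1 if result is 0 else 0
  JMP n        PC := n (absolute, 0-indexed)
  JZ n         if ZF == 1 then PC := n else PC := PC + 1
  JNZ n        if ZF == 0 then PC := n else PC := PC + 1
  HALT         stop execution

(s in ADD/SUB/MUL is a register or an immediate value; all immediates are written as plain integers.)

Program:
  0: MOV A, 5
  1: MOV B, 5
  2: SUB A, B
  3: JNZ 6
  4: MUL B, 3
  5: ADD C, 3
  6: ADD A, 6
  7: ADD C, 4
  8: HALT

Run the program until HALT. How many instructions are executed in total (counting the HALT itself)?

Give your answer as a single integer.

Step 1: PC=0 exec 'MOV A, 5'. After: A=5 B=0 C=0 D=0 ZF=0 PC=1
Step 2: PC=1 exec 'MOV B, 5'. After: A=5 B=5 C=0 D=0 ZF=0 PC=2
Step 3: PC=2 exec 'SUB A, B'. After: A=0 B=5 C=0 D=0 ZF=1 PC=3
Step 4: PC=3 exec 'JNZ 6'. After: A=0 B=5 C=0 D=0 ZF=1 PC=4
Step 5: PC=4 exec 'MUL B, 3'. After: A=0 B=15 C=0 D=0 ZF=0 PC=5
Step 6: PC=5 exec 'ADD C, 3'. After: A=0 B=15 C=3 D=0 ZF=0 PC=6
Step 7: PC=6 exec 'ADD A, 6'. After: A=6 B=15 C=3 D=0 ZF=0 PC=7
Step 8: PC=7 exec 'ADD C, 4'. After: A=6 B=15 C=7 D=0 ZF=0 PC=8
Step 9: PC=8 exec 'HALT'. After: A=6 B=15 C=7 D=0 ZF=0 PC=8 HALTED
Total instructions executed: 9

Answer: 9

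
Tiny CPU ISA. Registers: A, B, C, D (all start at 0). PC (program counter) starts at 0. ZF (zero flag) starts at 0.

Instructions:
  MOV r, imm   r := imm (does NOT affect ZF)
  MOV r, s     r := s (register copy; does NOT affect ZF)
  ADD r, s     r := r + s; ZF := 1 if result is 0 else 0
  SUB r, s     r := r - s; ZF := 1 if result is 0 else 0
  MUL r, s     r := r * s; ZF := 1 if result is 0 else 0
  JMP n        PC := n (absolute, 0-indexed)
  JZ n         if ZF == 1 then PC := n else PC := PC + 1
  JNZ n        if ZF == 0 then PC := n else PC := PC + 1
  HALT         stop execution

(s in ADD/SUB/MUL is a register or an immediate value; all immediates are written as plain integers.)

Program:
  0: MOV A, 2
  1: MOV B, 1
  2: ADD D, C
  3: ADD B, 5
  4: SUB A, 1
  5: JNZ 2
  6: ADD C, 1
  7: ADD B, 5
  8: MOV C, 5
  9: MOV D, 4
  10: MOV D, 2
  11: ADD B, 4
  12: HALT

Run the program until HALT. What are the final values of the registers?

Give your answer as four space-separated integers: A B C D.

Step 1: PC=0 exec 'MOV A, 2'. After: A=2 B=0 C=0 D=0 ZF=0 PC=1
Step 2: PC=1 exec 'MOV B, 1'. After: A=2 B=1 C=0 D=0 ZF=0 PC=2
Step 3: PC=2 exec 'ADD D, C'. After: A=2 B=1 C=0 D=0 ZF=1 PC=3
Step 4: PC=3 exec 'ADD B, 5'. After: A=2 B=6 C=0 D=0 ZF=0 PC=4
Step 5: PC=4 exec 'SUB A, 1'. After: A=1 B=6 C=0 D=0 ZF=0 PC=5
Step 6: PC=5 exec 'JNZ 2'. After: A=1 B=6 C=0 D=0 ZF=0 PC=2
Step 7: PC=2 exec 'ADD D, C'. After: A=1 B=6 C=0 D=0 ZF=1 PC=3
Step 8: PC=3 exec 'ADD B, 5'. After: A=1 B=11 C=0 D=0 ZF=0 PC=4
Step 9: PC=4 exec 'SUB A, 1'. After: A=0 B=11 C=0 D=0 ZF=1 PC=5
Step 10: PC=5 exec 'JNZ 2'. After: A=0 B=11 C=0 D=0 ZF=1 PC=6
Step 11: PC=6 exec 'ADD C, 1'. After: A=0 B=11 C=1 D=0 ZF=0 PC=7
Step 12: PC=7 exec 'ADD B, 5'. After: A=0 B=16 C=1 D=0 ZF=0 PC=8
Step 13: PC=8 exec 'MOV C, 5'. After: A=0 B=16 C=5 D=0 ZF=0 PC=9
Step 14: PC=9 exec 'MOV D, 4'. After: A=0 B=16 C=5 D=4 ZF=0 PC=10
Step 15: PC=10 exec 'MOV D, 2'. After: A=0 B=16 C=5 D=2 ZF=0 PC=11
Step 16: PC=11 exec 'ADD B, 4'. After: A=0 B=20 C=5 D=2 ZF=0 PC=12
Step 17: PC=12 exec 'HALT'. After: A=0 B=20 C=5 D=2 ZF=0 PC=12 HALTED

Answer: 0 20 5 2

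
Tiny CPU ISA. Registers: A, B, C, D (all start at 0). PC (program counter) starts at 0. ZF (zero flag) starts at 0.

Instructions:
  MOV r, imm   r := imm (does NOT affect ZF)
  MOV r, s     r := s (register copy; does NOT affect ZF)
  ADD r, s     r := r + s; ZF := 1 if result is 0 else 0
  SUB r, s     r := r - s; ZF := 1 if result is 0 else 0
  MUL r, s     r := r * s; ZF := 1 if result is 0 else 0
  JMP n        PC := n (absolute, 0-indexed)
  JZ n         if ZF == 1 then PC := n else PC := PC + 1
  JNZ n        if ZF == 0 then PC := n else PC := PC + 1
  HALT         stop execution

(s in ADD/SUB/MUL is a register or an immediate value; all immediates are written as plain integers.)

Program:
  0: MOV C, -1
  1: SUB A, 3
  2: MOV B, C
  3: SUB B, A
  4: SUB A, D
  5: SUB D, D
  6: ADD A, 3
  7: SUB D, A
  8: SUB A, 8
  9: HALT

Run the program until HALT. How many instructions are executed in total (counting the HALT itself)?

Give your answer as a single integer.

Answer: 10

Derivation:
Step 1: PC=0 exec 'MOV C, -1'. After: A=0 B=0 C=-1 D=0 ZF=0 PC=1
Step 2: PC=1 exec 'SUB A, 3'. After: A=-3 B=0 C=-1 D=0 ZF=0 PC=2
Step 3: PC=2 exec 'MOV B, C'. After: A=-3 B=-1 C=-1 D=0 ZF=0 PC=3
Step 4: PC=3 exec 'SUB B, A'. After: A=-3 B=2 C=-1 D=0 ZF=0 PC=4
Step 5: PC=4 exec 'SUB A, D'. After: A=-3 B=2 C=-1 D=0 ZF=0 PC=5
Step 6: PC=5 exec 'SUB D, D'. After: A=-3 B=2 C=-1 D=0 ZF=1 PC=6
Step 7: PC=6 exec 'ADD A, 3'. After: A=0 B=2 C=-1 D=0 ZF=1 PC=7
Step 8: PC=7 exec 'SUB D, A'. After: A=0 B=2 C=-1 D=0 ZF=1 PC=8
Step 9: PC=8 exec 'SUB A, 8'. After: A=-8 B=2 C=-1 D=0 ZF=0 PC=9
Step 10: PC=9 exec 'HALT'. After: A=-8 B=2 C=-1 D=0 ZF=0 PC=9 HALTED
Total instructions executed: 10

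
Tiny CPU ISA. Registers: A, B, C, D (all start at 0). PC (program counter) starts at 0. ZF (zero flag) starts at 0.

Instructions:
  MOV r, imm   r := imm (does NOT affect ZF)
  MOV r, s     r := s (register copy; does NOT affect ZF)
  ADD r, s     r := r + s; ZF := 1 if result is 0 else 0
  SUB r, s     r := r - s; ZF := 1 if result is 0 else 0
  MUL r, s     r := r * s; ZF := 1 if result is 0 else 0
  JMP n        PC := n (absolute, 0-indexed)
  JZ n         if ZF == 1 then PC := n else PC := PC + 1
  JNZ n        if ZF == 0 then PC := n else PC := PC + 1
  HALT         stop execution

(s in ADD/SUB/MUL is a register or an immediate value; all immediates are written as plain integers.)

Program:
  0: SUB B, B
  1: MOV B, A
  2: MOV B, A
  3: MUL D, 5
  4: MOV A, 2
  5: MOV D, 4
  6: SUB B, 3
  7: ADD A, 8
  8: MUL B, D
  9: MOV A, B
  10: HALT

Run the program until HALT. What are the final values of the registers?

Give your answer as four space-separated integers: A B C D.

Step 1: PC=0 exec 'SUB B, B'. After: A=0 B=0 C=0 D=0 ZF=1 PC=1
Step 2: PC=1 exec 'MOV B, A'. After: A=0 B=0 C=0 D=0 ZF=1 PC=2
Step 3: PC=2 exec 'MOV B, A'. After: A=0 B=0 C=0 D=0 ZF=1 PC=3
Step 4: PC=3 exec 'MUL D, 5'. After: A=0 B=0 C=0 D=0 ZF=1 PC=4
Step 5: PC=4 exec 'MOV A, 2'. After: A=2 B=0 C=0 D=0 ZF=1 PC=5
Step 6: PC=5 exec 'MOV D, 4'. After: A=2 B=0 C=0 D=4 ZF=1 PC=6
Step 7: PC=6 exec 'SUB B, 3'. After: A=2 B=-3 C=0 D=4 ZF=0 PC=7
Step 8: PC=7 exec 'ADD A, 8'. After: A=10 B=-3 C=0 D=4 ZF=0 PC=8
Step 9: PC=8 exec 'MUL B, D'. After: A=10 B=-12 C=0 D=4 ZF=0 PC=9
Step 10: PC=9 exec 'MOV A, B'. After: A=-12 B=-12 C=0 D=4 ZF=0 PC=10
Step 11: PC=10 exec 'HALT'. After: A=-12 B=-12 C=0 D=4 ZF=0 PC=10 HALTED

Answer: -12 -12 0 4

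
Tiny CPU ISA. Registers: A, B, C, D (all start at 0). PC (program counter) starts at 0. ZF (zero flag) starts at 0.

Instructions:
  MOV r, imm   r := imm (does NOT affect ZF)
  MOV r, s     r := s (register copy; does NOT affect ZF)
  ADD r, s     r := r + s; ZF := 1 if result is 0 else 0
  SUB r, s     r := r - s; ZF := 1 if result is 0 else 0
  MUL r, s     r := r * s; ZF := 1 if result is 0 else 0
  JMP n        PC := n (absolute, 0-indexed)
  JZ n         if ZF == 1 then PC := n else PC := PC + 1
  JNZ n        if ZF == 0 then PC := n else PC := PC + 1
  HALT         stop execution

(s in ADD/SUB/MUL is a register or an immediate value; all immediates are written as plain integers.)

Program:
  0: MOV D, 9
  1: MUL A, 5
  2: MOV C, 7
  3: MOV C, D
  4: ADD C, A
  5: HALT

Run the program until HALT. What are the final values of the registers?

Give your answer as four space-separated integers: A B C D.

Step 1: PC=0 exec 'MOV D, 9'. After: A=0 B=0 C=0 D=9 ZF=0 PC=1
Step 2: PC=1 exec 'MUL A, 5'. After: A=0 B=0 C=0 D=9 ZF=1 PC=2
Step 3: PC=2 exec 'MOV C, 7'. After: A=0 B=0 C=7 D=9 ZF=1 PC=3
Step 4: PC=3 exec 'MOV C, D'. After: A=0 B=0 C=9 D=9 ZF=1 PC=4
Step 5: PC=4 exec 'ADD C, A'. After: A=0 B=0 C=9 D=9 ZF=0 PC=5
Step 6: PC=5 exec 'HALT'. After: A=0 B=0 C=9 D=9 ZF=0 PC=5 HALTED

Answer: 0 0 9 9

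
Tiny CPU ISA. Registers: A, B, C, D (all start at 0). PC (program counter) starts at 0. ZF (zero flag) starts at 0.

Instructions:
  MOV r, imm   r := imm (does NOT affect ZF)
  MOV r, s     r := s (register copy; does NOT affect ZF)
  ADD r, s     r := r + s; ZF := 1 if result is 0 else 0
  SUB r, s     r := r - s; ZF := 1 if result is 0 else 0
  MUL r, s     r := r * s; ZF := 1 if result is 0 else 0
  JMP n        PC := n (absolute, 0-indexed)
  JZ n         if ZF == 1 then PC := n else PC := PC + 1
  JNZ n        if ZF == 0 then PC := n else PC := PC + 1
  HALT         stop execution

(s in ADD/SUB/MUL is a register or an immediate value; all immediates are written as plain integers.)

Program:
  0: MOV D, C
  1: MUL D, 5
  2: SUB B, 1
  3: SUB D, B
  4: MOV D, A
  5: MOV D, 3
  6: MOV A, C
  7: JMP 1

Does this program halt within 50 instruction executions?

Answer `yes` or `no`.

Step 1: PC=0 exec 'MOV D, C'. After: A=0 B=0 C=0 D=0 ZF=0 PC=1
Step 2: PC=1 exec 'MUL D, 5'. After: A=0 B=0 C=0 D=0 ZF=1 PC=2
Step 3: PC=2 exec 'SUB B, 1'. After: A=0 B=-1 C=0 D=0 ZF=0 PC=3
Step 4: PC=3 exec 'SUB D, B'. After: A=0 B=-1 C=0 D=1 ZF=0 PC=4
Step 5: PC=4 exec 'MOV D, A'. After: A=0 B=-1 C=0 D=0 ZF=0 PC=5
Step 6: PC=5 exec 'MOV D, 3'. After: A=0 B=-1 C=0 D=3 ZF=0 PC=6
Step 7: PC=6 exec 'MOV A, C'. After: A=0 B=-1 C=0 D=3 ZF=0 PC=7
Step 8: PC=7 exec 'JMP 1'. After: A=0 B=-1 C=0 D=3 ZF=0 PC=1
Step 9: PC=1 exec 'MUL D, 5'. After: A=0 B=-1 C=0 D=15 ZF=0 PC=2
Step 10: PC=2 exec 'SUB B, 1'. After: A=0 B=-2 C=0 D=15 ZF=0 PC=3
Step 11: PC=3 exec 'SUB D, B'. After: A=0 B=-2 C=0 D=17 ZF=0 PC=4
Step 12: PC=4 exec 'MOV D, A'. After: A=0 B=-2 C=0 D=0 ZF=0 PC=5
Step 13: PC=5 exec 'MOV D, 3'. After: A=0 B=-2 C=0 D=3 ZF=0 PC=6
Step 14: PC=6 exec 'MOV A, C'. After: A=0 B=-2 C=0 D=3 ZF=0 PC=7
Step 15: PC=7 exec 'JMP 1'. After: A=0 B=-2 C=0 D=3 ZF=0 PC=1
After 50 steps: not halted. PC revisits the same instructions with no path to HALT; will never halt.

Answer: no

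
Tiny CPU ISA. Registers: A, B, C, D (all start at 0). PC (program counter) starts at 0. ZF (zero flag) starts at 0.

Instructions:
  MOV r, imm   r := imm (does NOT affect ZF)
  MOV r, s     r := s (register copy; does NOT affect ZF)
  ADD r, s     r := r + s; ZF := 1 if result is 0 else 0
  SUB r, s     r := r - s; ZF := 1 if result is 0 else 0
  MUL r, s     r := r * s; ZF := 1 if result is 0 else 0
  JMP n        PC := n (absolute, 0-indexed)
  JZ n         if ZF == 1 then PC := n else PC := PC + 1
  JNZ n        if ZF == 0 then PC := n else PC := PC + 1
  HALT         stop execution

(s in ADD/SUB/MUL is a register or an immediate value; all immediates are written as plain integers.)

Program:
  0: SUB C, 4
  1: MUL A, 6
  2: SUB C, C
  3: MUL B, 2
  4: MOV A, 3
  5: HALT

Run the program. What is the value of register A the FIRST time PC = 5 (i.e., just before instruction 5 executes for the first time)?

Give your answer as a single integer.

Step 1: PC=0 exec 'SUB C, 4'. After: A=0 B=0 C=-4 D=0 ZF=0 PC=1
Step 2: PC=1 exec 'MUL A, 6'. After: A=0 B=0 C=-4 D=0 ZF=1 PC=2
Step 3: PC=2 exec 'SUB C, C'. After: A=0 B=0 C=0 D=0 ZF=1 PC=3
Step 4: PC=3 exec 'MUL B, 2'. After: A=0 B=0 C=0 D=0 ZF=1 PC=4
Step 5: PC=4 exec 'MOV A, 3'. After: A=3 B=0 C=0 D=0 ZF=1 PC=5
First time PC=5: A=3

3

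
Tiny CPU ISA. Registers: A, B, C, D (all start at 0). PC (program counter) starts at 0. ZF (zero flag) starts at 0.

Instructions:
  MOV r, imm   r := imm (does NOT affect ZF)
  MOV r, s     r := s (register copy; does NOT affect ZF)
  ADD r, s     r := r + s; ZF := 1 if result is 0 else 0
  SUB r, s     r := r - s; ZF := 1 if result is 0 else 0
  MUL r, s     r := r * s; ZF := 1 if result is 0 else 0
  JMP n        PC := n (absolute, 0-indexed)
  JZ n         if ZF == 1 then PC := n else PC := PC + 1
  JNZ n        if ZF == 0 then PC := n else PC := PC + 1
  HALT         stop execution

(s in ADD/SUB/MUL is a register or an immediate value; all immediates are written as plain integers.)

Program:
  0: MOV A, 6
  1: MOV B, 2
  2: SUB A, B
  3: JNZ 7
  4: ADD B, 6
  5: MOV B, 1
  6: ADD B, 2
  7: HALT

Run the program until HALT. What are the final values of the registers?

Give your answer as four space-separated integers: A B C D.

Step 1: PC=0 exec 'MOV A, 6'. After: A=6 B=0 C=0 D=0 ZF=0 PC=1
Step 2: PC=1 exec 'MOV B, 2'. After: A=6 B=2 C=0 D=0 ZF=0 PC=2
Step 3: PC=2 exec 'SUB A, B'. After: A=4 B=2 C=0 D=0 ZF=0 PC=3
Step 4: PC=3 exec 'JNZ 7'. After: A=4 B=2 C=0 D=0 ZF=0 PC=7
Step 5: PC=7 exec 'HALT'. After: A=4 B=2 C=0 D=0 ZF=0 PC=7 HALTED

Answer: 4 2 0 0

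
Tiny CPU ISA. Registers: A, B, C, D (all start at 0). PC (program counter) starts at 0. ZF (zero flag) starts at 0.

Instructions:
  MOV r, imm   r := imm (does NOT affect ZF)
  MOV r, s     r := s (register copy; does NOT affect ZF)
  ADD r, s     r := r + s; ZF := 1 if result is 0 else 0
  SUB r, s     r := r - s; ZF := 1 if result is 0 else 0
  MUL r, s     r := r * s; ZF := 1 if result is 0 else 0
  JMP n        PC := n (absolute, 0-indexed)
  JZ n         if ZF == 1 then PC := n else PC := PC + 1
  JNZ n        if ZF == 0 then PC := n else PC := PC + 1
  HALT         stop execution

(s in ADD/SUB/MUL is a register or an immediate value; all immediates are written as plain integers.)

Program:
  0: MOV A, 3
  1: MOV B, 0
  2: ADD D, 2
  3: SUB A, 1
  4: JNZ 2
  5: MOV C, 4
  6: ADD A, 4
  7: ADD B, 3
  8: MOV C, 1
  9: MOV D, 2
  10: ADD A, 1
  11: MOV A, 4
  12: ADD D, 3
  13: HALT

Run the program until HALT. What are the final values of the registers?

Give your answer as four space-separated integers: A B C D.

Step 1: PC=0 exec 'MOV A, 3'. After: A=3 B=0 C=0 D=0 ZF=0 PC=1
Step 2: PC=1 exec 'MOV B, 0'. After: A=3 B=0 C=0 D=0 ZF=0 PC=2
Step 3: PC=2 exec 'ADD D, 2'. After: A=3 B=0 C=0 D=2 ZF=0 PC=3
Step 4: PC=3 exec 'SUB A, 1'. After: A=2 B=0 C=0 D=2 ZF=0 PC=4
Step 5: PC=4 exec 'JNZ 2'. After: A=2 B=0 C=0 D=2 ZF=0 PC=2
Step 6: PC=2 exec 'ADD D, 2'. After: A=2 B=0 C=0 D=4 ZF=0 PC=3
Step 7: PC=3 exec 'SUB A, 1'. After: A=1 B=0 C=0 D=4 ZF=0 PC=4
Step 8: PC=4 exec 'JNZ 2'. After: A=1 B=0 C=0 D=4 ZF=0 PC=2
Step 9: PC=2 exec 'ADD D, 2'. After: A=1 B=0 C=0 D=6 ZF=0 PC=3
Step 10: PC=3 exec 'SUB A, 1'. After: A=0 B=0 C=0 D=6 ZF=1 PC=4
Step 11: PC=4 exec 'JNZ 2'. After: A=0 B=0 C=0 D=6 ZF=1 PC=5
Step 12: PC=5 exec 'MOV C, 4'. After: A=0 B=0 C=4 D=6 ZF=1 PC=6
Step 13: PC=6 exec 'ADD A, 4'. After: A=4 B=0 C=4 D=6 ZF=0 PC=7
Step 14: PC=7 exec 'ADD B, 3'. After: A=4 B=3 C=4 D=6 ZF=0 PC=8
Step 15: PC=8 exec 'MOV C, 1'. After: A=4 B=3 C=1 D=6 ZF=0 PC=9
Step 16: PC=9 exec 'MOV D, 2'. After: A=4 B=3 C=1 D=2 ZF=0 PC=10
Step 17: PC=10 exec 'ADD A, 1'. After: A=5 B=3 C=1 D=2 ZF=0 PC=11
Step 18: PC=11 exec 'MOV A, 4'. After: A=4 B=3 C=1 D=2 ZF=0 PC=12
Step 19: PC=12 exec 'ADD D, 3'. After: A=4 B=3 C=1 D=5 ZF=0 PC=13
Step 20: PC=13 exec 'HALT'. After: A=4 B=3 C=1 D=5 ZF=0 PC=13 HALTED

Answer: 4 3 1 5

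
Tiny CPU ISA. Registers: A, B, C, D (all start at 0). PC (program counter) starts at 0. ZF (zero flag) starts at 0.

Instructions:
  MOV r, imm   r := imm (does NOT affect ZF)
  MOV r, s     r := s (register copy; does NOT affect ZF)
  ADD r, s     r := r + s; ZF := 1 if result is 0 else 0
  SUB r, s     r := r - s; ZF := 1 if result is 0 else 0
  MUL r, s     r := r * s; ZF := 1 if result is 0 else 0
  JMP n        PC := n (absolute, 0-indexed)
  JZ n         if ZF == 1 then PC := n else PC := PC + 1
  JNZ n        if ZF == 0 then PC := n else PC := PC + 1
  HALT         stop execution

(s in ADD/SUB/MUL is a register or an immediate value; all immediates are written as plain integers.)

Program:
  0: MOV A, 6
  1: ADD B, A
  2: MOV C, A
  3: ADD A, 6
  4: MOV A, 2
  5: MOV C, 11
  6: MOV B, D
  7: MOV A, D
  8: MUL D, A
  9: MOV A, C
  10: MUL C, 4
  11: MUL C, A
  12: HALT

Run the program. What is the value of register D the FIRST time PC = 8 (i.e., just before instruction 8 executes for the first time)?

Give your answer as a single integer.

Step 1: PC=0 exec 'MOV A, 6'. After: A=6 B=0 C=0 D=0 ZF=0 PC=1
Step 2: PC=1 exec 'ADD B, A'. After: A=6 B=6 C=0 D=0 ZF=0 PC=2
Step 3: PC=2 exec 'MOV C, A'. After: A=6 B=6 C=6 D=0 ZF=0 PC=3
Step 4: PC=3 exec 'ADD A, 6'. After: A=12 B=6 C=6 D=0 ZF=0 PC=4
Step 5: PC=4 exec 'MOV A, 2'. After: A=2 B=6 C=6 D=0 ZF=0 PC=5
Step 6: PC=5 exec 'MOV C, 11'. After: A=2 B=6 C=11 D=0 ZF=0 PC=6
Step 7: PC=6 exec 'MOV B, D'. After: A=2 B=0 C=11 D=0 ZF=0 PC=7
Step 8: PC=7 exec 'MOV A, D'. After: A=0 B=0 C=11 D=0 ZF=0 PC=8
First time PC=8: D=0

0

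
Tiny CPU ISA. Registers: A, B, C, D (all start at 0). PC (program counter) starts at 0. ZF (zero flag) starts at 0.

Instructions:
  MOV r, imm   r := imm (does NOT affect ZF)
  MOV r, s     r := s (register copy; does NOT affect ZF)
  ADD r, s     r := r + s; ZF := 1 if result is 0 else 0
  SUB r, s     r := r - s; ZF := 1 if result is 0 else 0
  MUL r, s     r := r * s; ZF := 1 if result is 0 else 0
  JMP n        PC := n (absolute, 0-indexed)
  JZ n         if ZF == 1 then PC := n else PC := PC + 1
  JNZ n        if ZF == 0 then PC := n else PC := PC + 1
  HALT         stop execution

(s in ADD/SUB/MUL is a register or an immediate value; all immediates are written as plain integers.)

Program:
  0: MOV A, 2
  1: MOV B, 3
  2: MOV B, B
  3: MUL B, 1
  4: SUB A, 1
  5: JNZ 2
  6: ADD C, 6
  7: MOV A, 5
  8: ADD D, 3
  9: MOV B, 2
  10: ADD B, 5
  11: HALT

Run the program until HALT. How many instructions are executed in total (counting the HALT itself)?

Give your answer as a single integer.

Step 1: PC=0 exec 'MOV A, 2'. After: A=2 B=0 C=0 D=0 ZF=0 PC=1
Step 2: PC=1 exec 'MOV B, 3'. After: A=2 B=3 C=0 D=0 ZF=0 PC=2
Step 3: PC=2 exec 'MOV B, B'. After: A=2 B=3 C=0 D=0 ZF=0 PC=3
Step 4: PC=3 exec 'MUL B, 1'. After: A=2 B=3 C=0 D=0 ZF=0 PC=4
Step 5: PC=4 exec 'SUB A, 1'. After: A=1 B=3 C=0 D=0 ZF=0 PC=5
Step 6: PC=5 exec 'JNZ 2'. After: A=1 B=3 C=0 D=0 ZF=0 PC=2
Step 7: PC=2 exec 'MOV B, B'. After: A=1 B=3 C=0 D=0 ZF=0 PC=3
Step 8: PC=3 exec 'MUL B, 1'. After: A=1 B=3 C=0 D=0 ZF=0 PC=4
Step 9: PC=4 exec 'SUB A, 1'. After: A=0 B=3 C=0 D=0 ZF=1 PC=5
Step 10: PC=5 exec 'JNZ 2'. After: A=0 B=3 C=0 D=0 ZF=1 PC=6
Step 11: PC=6 exec 'ADD C, 6'. After: A=0 B=3 C=6 D=0 ZF=0 PC=7
Step 12: PC=7 exec 'MOV A, 5'. After: A=5 B=3 C=6 D=0 ZF=0 PC=8
Step 13: PC=8 exec 'ADD D, 3'. After: A=5 B=3 C=6 D=3 ZF=0 PC=9
Step 14: PC=9 exec 'MOV B, 2'. After: A=5 B=2 C=6 D=3 ZF=0 PC=10
Step 15: PC=10 exec 'ADD B, 5'. After: A=5 B=7 C=6 D=3 ZF=0 PC=11
Step 16: PC=11 exec 'HALT'. After: A=5 B=7 C=6 D=3 ZF=0 PC=11 HALTED
Total instructions executed: 16

Answer: 16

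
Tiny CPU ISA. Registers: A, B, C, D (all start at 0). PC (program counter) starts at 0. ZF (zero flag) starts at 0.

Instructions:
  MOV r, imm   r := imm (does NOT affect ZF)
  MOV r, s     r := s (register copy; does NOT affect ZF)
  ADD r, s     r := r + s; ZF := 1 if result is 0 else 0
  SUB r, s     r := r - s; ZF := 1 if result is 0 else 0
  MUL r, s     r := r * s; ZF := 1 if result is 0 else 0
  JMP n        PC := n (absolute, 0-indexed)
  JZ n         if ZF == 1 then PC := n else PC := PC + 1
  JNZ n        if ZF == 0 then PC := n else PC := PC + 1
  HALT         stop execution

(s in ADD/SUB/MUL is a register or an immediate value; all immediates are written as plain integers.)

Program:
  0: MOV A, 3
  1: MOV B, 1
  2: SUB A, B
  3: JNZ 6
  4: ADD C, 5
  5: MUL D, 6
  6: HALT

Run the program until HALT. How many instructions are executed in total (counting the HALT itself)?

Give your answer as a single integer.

Step 1: PC=0 exec 'MOV A, 3'. After: A=3 B=0 C=0 D=0 ZF=0 PC=1
Step 2: PC=1 exec 'MOV B, 1'. After: A=3 B=1 C=0 D=0 ZF=0 PC=2
Step 3: PC=2 exec 'SUB A, B'. After: A=2 B=1 C=0 D=0 ZF=0 PC=3
Step 4: PC=3 exec 'JNZ 6'. After: A=2 B=1 C=0 D=0 ZF=0 PC=6
Step 5: PC=6 exec 'HALT'. After: A=2 B=1 C=0 D=0 ZF=0 PC=6 HALTED
Total instructions executed: 5

Answer: 5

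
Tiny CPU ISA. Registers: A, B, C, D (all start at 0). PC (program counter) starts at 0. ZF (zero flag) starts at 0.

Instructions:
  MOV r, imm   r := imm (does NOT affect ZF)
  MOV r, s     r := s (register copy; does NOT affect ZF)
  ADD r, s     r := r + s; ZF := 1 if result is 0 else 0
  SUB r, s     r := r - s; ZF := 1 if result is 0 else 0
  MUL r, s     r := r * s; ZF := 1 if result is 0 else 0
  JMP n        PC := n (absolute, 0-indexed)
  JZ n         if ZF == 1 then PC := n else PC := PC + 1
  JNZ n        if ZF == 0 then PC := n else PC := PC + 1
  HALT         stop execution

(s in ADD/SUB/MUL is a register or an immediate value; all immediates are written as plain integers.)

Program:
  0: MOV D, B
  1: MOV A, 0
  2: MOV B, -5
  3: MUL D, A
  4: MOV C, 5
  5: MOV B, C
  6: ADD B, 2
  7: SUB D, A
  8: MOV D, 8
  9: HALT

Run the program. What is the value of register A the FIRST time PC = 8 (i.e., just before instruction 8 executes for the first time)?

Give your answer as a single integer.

Step 1: PC=0 exec 'MOV D, B'. After: A=0 B=0 C=0 D=0 ZF=0 PC=1
Step 2: PC=1 exec 'MOV A, 0'. After: A=0 B=0 C=0 D=0 ZF=0 PC=2
Step 3: PC=2 exec 'MOV B, -5'. After: A=0 B=-5 C=0 D=0 ZF=0 PC=3
Step 4: PC=3 exec 'MUL D, A'. After: A=0 B=-5 C=0 D=0 ZF=1 PC=4
Step 5: PC=4 exec 'MOV C, 5'. After: A=0 B=-5 C=5 D=0 ZF=1 PC=5
Step 6: PC=5 exec 'MOV B, C'. After: A=0 B=5 C=5 D=0 ZF=1 PC=6
Step 7: PC=6 exec 'ADD B, 2'. After: A=0 B=7 C=5 D=0 ZF=0 PC=7
Step 8: PC=7 exec 'SUB D, A'. After: A=0 B=7 C=5 D=0 ZF=1 PC=8
First time PC=8: A=0

0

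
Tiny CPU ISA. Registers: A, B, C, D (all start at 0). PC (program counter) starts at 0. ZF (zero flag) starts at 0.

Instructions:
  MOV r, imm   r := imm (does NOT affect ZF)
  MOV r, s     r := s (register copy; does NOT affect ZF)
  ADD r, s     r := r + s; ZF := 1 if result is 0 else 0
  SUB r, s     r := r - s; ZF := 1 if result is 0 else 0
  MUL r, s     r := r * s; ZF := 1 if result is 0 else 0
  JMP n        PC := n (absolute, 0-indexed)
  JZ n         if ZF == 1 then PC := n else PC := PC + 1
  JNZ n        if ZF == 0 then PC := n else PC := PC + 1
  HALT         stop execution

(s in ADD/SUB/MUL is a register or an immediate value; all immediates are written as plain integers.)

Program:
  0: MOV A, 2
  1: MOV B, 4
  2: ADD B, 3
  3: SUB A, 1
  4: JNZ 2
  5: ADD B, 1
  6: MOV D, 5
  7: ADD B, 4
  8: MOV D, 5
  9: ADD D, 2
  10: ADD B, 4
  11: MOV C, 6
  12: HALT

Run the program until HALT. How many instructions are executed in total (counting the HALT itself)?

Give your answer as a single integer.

Step 1: PC=0 exec 'MOV A, 2'. After: A=2 B=0 C=0 D=0 ZF=0 PC=1
Step 2: PC=1 exec 'MOV B, 4'. After: A=2 B=4 C=0 D=0 ZF=0 PC=2
Step 3: PC=2 exec 'ADD B, 3'. After: A=2 B=7 C=0 D=0 ZF=0 PC=3
Step 4: PC=3 exec 'SUB A, 1'. After: A=1 B=7 C=0 D=0 ZF=0 PC=4
Step 5: PC=4 exec 'JNZ 2'. After: A=1 B=7 C=0 D=0 ZF=0 PC=2
Step 6: PC=2 exec 'ADD B, 3'. After: A=1 B=10 C=0 D=0 ZF=0 PC=3
Step 7: PC=3 exec 'SUB A, 1'. After: A=0 B=10 C=0 D=0 ZF=1 PC=4
Step 8: PC=4 exec 'JNZ 2'. After: A=0 B=10 C=0 D=0 ZF=1 PC=5
Step 9: PC=5 exec 'ADD B, 1'. After: A=0 B=11 C=0 D=0 ZF=0 PC=6
Step 10: PC=6 exec 'MOV D, 5'. After: A=0 B=11 C=0 D=5 ZF=0 PC=7
Step 11: PC=7 exec 'ADD B, 4'. After: A=0 B=15 C=0 D=5 ZF=0 PC=8
Step 12: PC=8 exec 'MOV D, 5'. After: A=0 B=15 C=0 D=5 ZF=0 PC=9
Step 13: PC=9 exec 'ADD D, 2'. After: A=0 B=15 C=0 D=7 ZF=0 PC=10
Step 14: PC=10 exec 'ADD B, 4'. After: A=0 B=19 C=0 D=7 ZF=0 PC=11
Step 15: PC=11 exec 'MOV C, 6'. After: A=0 B=19 C=6 D=7 ZF=0 PC=12
Step 16: PC=12 exec 'HALT'. After: A=0 B=19 C=6 D=7 ZF=0 PC=12 HALTED
Total instructions executed: 16

Answer: 16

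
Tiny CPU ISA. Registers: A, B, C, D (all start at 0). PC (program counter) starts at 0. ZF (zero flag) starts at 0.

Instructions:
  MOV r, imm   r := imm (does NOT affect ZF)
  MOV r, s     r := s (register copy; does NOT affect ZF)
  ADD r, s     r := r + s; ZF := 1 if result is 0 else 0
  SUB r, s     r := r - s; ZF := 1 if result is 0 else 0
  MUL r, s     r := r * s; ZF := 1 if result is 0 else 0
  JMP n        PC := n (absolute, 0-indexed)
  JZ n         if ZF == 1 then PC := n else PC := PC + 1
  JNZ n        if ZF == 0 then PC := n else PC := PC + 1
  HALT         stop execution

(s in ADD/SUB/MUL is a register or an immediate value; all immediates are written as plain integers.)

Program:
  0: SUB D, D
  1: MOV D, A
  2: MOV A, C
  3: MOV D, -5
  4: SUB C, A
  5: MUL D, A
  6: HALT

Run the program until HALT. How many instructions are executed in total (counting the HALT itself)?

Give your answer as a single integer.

Answer: 7

Derivation:
Step 1: PC=0 exec 'SUB D, D'. After: A=0 B=0 C=0 D=0 ZF=1 PC=1
Step 2: PC=1 exec 'MOV D, A'. After: A=0 B=0 C=0 D=0 ZF=1 PC=2
Step 3: PC=2 exec 'MOV A, C'. After: A=0 B=0 C=0 D=0 ZF=1 PC=3
Step 4: PC=3 exec 'MOV D, -5'. After: A=0 B=0 C=0 D=-5 ZF=1 PC=4
Step 5: PC=4 exec 'SUB C, A'. After: A=0 B=0 C=0 D=-5 ZF=1 PC=5
Step 6: PC=5 exec 'MUL D, A'. After: A=0 B=0 C=0 D=0 ZF=1 PC=6
Step 7: PC=6 exec 'HALT'. After: A=0 B=0 C=0 D=0 ZF=1 PC=6 HALTED
Total instructions executed: 7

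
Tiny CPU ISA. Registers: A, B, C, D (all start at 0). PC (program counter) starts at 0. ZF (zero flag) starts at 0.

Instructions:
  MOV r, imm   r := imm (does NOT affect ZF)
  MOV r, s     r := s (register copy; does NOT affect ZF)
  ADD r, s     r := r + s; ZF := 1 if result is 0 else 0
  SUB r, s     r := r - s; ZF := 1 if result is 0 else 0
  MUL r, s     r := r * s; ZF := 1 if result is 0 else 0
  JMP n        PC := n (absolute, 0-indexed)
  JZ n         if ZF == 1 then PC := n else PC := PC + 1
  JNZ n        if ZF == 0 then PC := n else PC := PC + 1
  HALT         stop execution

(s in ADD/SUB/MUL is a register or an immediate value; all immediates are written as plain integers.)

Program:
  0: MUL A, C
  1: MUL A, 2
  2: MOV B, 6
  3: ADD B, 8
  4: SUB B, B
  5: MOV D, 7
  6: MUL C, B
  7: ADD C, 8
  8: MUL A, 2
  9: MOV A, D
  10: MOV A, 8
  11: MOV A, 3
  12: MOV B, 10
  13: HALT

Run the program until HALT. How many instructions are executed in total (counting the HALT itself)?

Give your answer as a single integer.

Answer: 14

Derivation:
Step 1: PC=0 exec 'MUL A, C'. After: A=0 B=0 C=0 D=0 ZF=1 PC=1
Step 2: PC=1 exec 'MUL A, 2'. After: A=0 B=0 C=0 D=0 ZF=1 PC=2
Step 3: PC=2 exec 'MOV B, 6'. After: A=0 B=6 C=0 D=0 ZF=1 PC=3
Step 4: PC=3 exec 'ADD B, 8'. After: A=0 B=14 C=0 D=0 ZF=0 PC=4
Step 5: PC=4 exec 'SUB B, B'. After: A=0 B=0 C=0 D=0 ZF=1 PC=5
Step 6: PC=5 exec 'MOV D, 7'. After: A=0 B=0 C=0 D=7 ZF=1 PC=6
Step 7: PC=6 exec 'MUL C, B'. After: A=0 B=0 C=0 D=7 ZF=1 PC=7
Step 8: PC=7 exec 'ADD C, 8'. After: A=0 B=0 C=8 D=7 ZF=0 PC=8
Step 9: PC=8 exec 'MUL A, 2'. After: A=0 B=0 C=8 D=7 ZF=1 PC=9
Step 10: PC=9 exec 'MOV A, D'. After: A=7 B=0 C=8 D=7 ZF=1 PC=10
Step 11: PC=10 exec 'MOV A, 8'. After: A=8 B=0 C=8 D=7 ZF=1 PC=11
Step 12: PC=11 exec 'MOV A, 3'. After: A=3 B=0 C=8 D=7 ZF=1 PC=12
Step 13: PC=12 exec 'MOV B, 10'. After: A=3 B=10 C=8 D=7 ZF=1 PC=13
Step 14: PC=13 exec 'HALT'. After: A=3 B=10 C=8 D=7 ZF=1 PC=13 HALTED
Total instructions executed: 14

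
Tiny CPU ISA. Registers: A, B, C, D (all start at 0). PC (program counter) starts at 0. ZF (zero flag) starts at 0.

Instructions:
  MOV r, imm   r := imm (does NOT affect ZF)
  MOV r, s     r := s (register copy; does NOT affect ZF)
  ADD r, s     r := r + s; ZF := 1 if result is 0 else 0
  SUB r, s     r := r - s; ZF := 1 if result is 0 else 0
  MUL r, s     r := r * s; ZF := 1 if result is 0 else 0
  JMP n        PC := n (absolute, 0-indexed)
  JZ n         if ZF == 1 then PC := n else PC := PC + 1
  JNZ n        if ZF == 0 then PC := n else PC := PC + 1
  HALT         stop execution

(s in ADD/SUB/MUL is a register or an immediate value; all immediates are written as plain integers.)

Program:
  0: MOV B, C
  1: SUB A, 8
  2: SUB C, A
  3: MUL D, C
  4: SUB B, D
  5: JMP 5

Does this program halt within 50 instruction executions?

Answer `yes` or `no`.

Answer: no

Derivation:
Step 1: PC=0 exec 'MOV B, C'. After: A=0 B=0 C=0 D=0 ZF=0 PC=1
Step 2: PC=1 exec 'SUB A, 8'. After: A=-8 B=0 C=0 D=0 ZF=0 PC=2
Step 3: PC=2 exec 'SUB C, A'. After: A=-8 B=0 C=8 D=0 ZF=0 PC=3
Step 4: PC=3 exec 'MUL D, C'. After: A=-8 B=0 C=8 D=0 ZF=1 PC=4
Step 5: PC=4 exec 'SUB B, D'. After: A=-8 B=0 C=8 D=0 ZF=1 PC=5
Step 6: PC=5 exec 'JMP 5'. After: A=-8 B=0 C=8 D=0 ZF=1 PC=5
State after step 6 equals state after step 5: the program is in a cycle of length 1 and will never halt.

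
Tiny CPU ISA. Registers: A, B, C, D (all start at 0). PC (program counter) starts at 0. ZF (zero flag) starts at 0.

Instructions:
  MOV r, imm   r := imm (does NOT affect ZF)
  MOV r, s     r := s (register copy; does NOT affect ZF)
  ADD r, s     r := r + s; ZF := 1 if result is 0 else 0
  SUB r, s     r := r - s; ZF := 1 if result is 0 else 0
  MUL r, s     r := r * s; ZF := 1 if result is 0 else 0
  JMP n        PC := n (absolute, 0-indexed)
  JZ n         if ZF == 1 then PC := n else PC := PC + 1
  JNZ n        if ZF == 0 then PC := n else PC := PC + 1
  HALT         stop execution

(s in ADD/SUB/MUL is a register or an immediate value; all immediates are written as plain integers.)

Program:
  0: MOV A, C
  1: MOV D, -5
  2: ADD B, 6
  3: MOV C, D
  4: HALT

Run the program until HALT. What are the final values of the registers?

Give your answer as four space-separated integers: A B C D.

Step 1: PC=0 exec 'MOV A, C'. After: A=0 B=0 C=0 D=0 ZF=0 PC=1
Step 2: PC=1 exec 'MOV D, -5'. After: A=0 B=0 C=0 D=-5 ZF=0 PC=2
Step 3: PC=2 exec 'ADD B, 6'. After: A=0 B=6 C=0 D=-5 ZF=0 PC=3
Step 4: PC=3 exec 'MOV C, D'. After: A=0 B=6 C=-5 D=-5 ZF=0 PC=4
Step 5: PC=4 exec 'HALT'. After: A=0 B=6 C=-5 D=-5 ZF=0 PC=4 HALTED

Answer: 0 6 -5 -5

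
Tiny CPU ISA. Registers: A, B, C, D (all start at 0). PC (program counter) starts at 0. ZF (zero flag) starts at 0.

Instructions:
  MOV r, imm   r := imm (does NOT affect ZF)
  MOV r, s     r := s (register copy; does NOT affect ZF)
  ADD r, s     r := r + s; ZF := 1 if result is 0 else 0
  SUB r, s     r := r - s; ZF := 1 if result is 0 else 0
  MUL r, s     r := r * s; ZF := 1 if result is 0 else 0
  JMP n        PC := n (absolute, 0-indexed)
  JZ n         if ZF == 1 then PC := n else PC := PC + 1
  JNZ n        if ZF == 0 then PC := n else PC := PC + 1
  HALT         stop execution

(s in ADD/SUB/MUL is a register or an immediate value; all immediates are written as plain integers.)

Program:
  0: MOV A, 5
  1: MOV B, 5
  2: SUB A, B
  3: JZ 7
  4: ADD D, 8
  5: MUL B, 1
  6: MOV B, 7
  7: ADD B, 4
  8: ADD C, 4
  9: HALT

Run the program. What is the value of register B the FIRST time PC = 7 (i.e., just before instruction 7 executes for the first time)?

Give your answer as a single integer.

Step 1: PC=0 exec 'MOV A, 5'. After: A=5 B=0 C=0 D=0 ZF=0 PC=1
Step 2: PC=1 exec 'MOV B, 5'. After: A=5 B=5 C=0 D=0 ZF=0 PC=2
Step 3: PC=2 exec 'SUB A, B'. After: A=0 B=5 C=0 D=0 ZF=1 PC=3
Step 4: PC=3 exec 'JZ 7'. After: A=0 B=5 C=0 D=0 ZF=1 PC=7
First time PC=7: B=5

5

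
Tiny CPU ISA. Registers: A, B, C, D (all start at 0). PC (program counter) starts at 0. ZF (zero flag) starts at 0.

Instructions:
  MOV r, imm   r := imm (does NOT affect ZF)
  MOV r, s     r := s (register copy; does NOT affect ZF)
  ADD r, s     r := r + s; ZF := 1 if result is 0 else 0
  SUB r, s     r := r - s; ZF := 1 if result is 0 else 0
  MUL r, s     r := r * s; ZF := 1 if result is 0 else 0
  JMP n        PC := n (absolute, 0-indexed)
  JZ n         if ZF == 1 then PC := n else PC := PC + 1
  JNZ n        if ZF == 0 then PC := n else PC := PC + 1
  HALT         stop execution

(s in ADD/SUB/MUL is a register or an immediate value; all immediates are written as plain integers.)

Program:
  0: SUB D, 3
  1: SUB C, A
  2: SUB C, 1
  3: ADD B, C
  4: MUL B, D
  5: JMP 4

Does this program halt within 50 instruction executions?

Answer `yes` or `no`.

Answer: no

Derivation:
Step 1: PC=0 exec 'SUB D, 3'. After: A=0 B=0 C=0 D=-3 ZF=0 PC=1
Step 2: PC=1 exec 'SUB C, A'. After: A=0 B=0 C=0 D=-3 ZF=1 PC=2
Step 3: PC=2 exec 'SUB C, 1'. After: A=0 B=0 C=-1 D=-3 ZF=0 PC=3
Step 4: PC=3 exec 'ADD B, C'. After: A=0 B=-1 C=-1 D=-3 ZF=0 PC=4
Step 5: PC=4 exec 'MUL B, D'. After: A=0 B=3 C=-1 D=-3 ZF=0 PC=5
Step 6: PC=5 exec 'JMP 4'. After: A=0 B=3 C=-1 D=-3 ZF=0 PC=4
Step 7: PC=4 exec 'MUL B, D'. After: A=0 B=-9 C=-1 D=-3 ZF=0 PC=5
Step 8: PC=5 exec 'JMP 4'. After: A=0 B=-9 C=-1 D=-3 ZF=0 PC=4
Step 9: PC=4 exec 'MUL B, D'. After: A=0 B=27 C=-1 D=-3 ZF=0 PC=5
Step 10: PC=5 exec 'JMP 4'. After: A=0 B=27 C=-1 D=-3 ZF=0 PC=4
Step 11: PC=4 exec 'MUL B, D'. After: A=0 B=-81 C=-1 D=-3 ZF=0 PC=5
Step 12: PC=5 exec 'JMP 4'. After: A=0 B=-81 C=-1 D=-3 ZF=0 PC=4
Step 13: PC=4 exec 'MUL B, D'. After: A=0 B=243 C=-1 D=-3 ZF=0 PC=5
Step 14: PC=5 exec 'JMP 4'. After: A=0 B=243 C=-1 D=-3 ZF=0 PC=4
Step 15: PC=4 exec 'MUL B, D'. After: A=0 B=-729 C=-1 D=-3 ZF=0 PC=5
After 50 steps: not halted. PC revisits the same instructions with no path to HALT; will never halt.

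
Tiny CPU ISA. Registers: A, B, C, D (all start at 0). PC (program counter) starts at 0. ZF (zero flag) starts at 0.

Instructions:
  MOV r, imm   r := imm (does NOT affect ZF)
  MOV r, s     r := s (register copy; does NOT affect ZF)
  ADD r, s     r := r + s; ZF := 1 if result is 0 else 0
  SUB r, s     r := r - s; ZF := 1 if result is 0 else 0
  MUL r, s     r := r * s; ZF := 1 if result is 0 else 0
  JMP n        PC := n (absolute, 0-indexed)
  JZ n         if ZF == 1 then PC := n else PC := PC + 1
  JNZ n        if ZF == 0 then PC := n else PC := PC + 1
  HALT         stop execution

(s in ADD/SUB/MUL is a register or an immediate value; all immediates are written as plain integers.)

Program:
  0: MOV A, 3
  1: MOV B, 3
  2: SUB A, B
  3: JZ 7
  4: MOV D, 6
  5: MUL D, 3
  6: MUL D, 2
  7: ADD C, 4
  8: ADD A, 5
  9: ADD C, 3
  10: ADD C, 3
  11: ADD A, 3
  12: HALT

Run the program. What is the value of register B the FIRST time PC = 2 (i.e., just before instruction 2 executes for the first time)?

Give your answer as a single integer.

Step 1: PC=0 exec 'MOV A, 3'. After: A=3 B=0 C=0 D=0 ZF=0 PC=1
Step 2: PC=1 exec 'MOV B, 3'. After: A=3 B=3 C=0 D=0 ZF=0 PC=2
First time PC=2: B=3

3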